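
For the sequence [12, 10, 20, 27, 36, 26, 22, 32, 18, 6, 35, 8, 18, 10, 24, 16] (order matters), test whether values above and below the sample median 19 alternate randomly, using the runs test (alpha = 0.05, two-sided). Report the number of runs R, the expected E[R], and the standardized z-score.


Step 1: Compute median = 19; label A = above, B = below.
Labels in order: BBAAAAAABBABBBAB  (n_A = 8, n_B = 8)
Step 2: Count runs R = 7.
Step 3: Under H0 (random ordering), E[R] = 2*n_A*n_B/(n_A+n_B) + 1 = 2*8*8/16 + 1 = 9.0000.
        Var[R] = 2*n_A*n_B*(2*n_A*n_B - n_A - n_B) / ((n_A+n_B)^2 * (n_A+n_B-1)) = 14336/3840 = 3.7333.
        SD[R] = 1.9322.
Step 4: Continuity-corrected z = (R + 0.5 - E[R]) / SD[R] = (7 + 0.5 - 9.0000) / 1.9322 = -0.7763.
Step 5: Two-sided p-value via normal approximation = 2*(1 - Phi(|z|)) = 0.437558.
Step 6: alpha = 0.05. fail to reject H0.

R = 7, z = -0.7763, p = 0.437558, fail to reject H0.


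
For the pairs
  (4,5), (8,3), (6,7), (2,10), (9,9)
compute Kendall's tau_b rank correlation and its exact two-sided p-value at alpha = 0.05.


Step 1: Enumerate the 10 unordered pairs (i,j) with i<j and classify each by sign(x_j-x_i) * sign(y_j-y_i).
  (1,2):dx=+4,dy=-2->D; (1,3):dx=+2,dy=+2->C; (1,4):dx=-2,dy=+5->D; (1,5):dx=+5,dy=+4->C
  (2,3):dx=-2,dy=+4->D; (2,4):dx=-6,dy=+7->D; (2,5):dx=+1,dy=+6->C; (3,4):dx=-4,dy=+3->D
  (3,5):dx=+3,dy=+2->C; (4,5):dx=+7,dy=-1->D
Step 2: C = 4, D = 6, total pairs = 10.
Step 3: tau = (C - D)/(n(n-1)/2) = (4 - 6)/10 = -0.200000.
Step 4: Exact two-sided p-value (enumerate n! = 120 permutations of y under H0): p = 0.816667.
Step 5: alpha = 0.05. fail to reject H0.

tau_b = -0.2000 (C=4, D=6), p = 0.816667, fail to reject H0.


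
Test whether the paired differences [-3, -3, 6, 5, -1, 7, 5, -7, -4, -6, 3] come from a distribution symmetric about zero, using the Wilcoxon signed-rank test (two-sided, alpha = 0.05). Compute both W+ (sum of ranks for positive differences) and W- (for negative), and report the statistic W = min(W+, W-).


Step 1: Drop any zero differences (none here) and take |d_i|.
|d| = [3, 3, 6, 5, 1, 7, 5, 7, 4, 6, 3]
Step 2: Midrank |d_i| (ties get averaged ranks).
ranks: |3|->3, |3|->3, |6|->8.5, |5|->6.5, |1|->1, |7|->10.5, |5|->6.5, |7|->10.5, |4|->5, |6|->8.5, |3|->3
Step 3: Attach original signs; sum ranks with positive sign and with negative sign.
W+ = 8.5 + 6.5 + 10.5 + 6.5 + 3 = 35
W- = 3 + 3 + 1 + 10.5 + 5 + 8.5 = 31
(Check: W+ + W- = 66 should equal n(n+1)/2 = 66.)
Step 4: Test statistic W = min(W+, W-) = 31.
Step 5: Ties in |d|, so use the tie-corrected normal approximation.
        E[W] = n(n+1)/4 = 11*12/4 = 33.
        Tie groups: |d|=3 (t=3), |d|=5 (t=2), |d|=6 (t=2), |d|=7 (t=2); sum(t^3 - t) = 42.
        Var[W] = n(n+1)(2n+1)/24 - sum(t^3-t)/48 = 3036/24 - 42/48 = 125.625.
        z = (W - E[W]) / sqrt(Var[W]) = (31 - 33) / 11.2083 = -0.1784.
        Two-sided p = 2*Phi(z) = 0.858378.
Step 6: alpha = 0.05. fail to reject H0.

W+ = 35, W- = 31, W = min = 31, p = 0.858378, fail to reject H0.


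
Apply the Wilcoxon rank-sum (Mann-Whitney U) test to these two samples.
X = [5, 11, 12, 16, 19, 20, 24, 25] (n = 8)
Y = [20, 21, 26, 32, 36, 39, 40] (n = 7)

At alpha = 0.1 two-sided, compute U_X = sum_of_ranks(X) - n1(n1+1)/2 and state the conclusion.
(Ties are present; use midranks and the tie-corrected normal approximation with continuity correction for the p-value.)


Step 1: Combine and sort all 15 observations; assign midranks.
sorted (value, group): (5,X), (11,X), (12,X), (16,X), (19,X), (20,X), (20,Y), (21,Y), (24,X), (25,X), (26,Y), (32,Y), (36,Y), (39,Y), (40,Y)
ranks: 5->1, 11->2, 12->3, 16->4, 19->5, 20->6.5, 20->6.5, 21->8, 24->9, 25->10, 26->11, 32->12, 36->13, 39->14, 40->15
Step 2: Rank sum for X: R1 = 1 + 2 + 3 + 4 + 5 + 6.5 + 9 + 10 = 40.5.
Step 3: U_X = R1 - n1(n1+1)/2 = 40.5 - 8*9/2 = 40.5 - 36 = 4.5.
       U_Y = n1*n2 - U_X = 56 - 4.5 = 51.5.
Step 4: Ties are present, so use the tie-corrected normal approximation (with continuity correction) for the p-value.
Step 5: p-value = 0.007719; compare to alpha = 0.1. reject H0.

U_X = 4.5, p = 0.007719, reject H0 at alpha = 0.1.


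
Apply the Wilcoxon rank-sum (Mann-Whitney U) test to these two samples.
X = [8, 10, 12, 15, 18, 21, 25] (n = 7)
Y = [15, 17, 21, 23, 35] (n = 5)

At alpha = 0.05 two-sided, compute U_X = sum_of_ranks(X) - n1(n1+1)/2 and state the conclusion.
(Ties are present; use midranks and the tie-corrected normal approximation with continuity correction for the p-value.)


Step 1: Combine and sort all 12 observations; assign midranks.
sorted (value, group): (8,X), (10,X), (12,X), (15,X), (15,Y), (17,Y), (18,X), (21,X), (21,Y), (23,Y), (25,X), (35,Y)
ranks: 8->1, 10->2, 12->3, 15->4.5, 15->4.5, 17->6, 18->7, 21->8.5, 21->8.5, 23->10, 25->11, 35->12
Step 2: Rank sum for X: R1 = 1 + 2 + 3 + 4.5 + 7 + 8.5 + 11 = 37.
Step 3: U_X = R1 - n1(n1+1)/2 = 37 - 7*8/2 = 37 - 28 = 9.
       U_Y = n1*n2 - U_X = 35 - 9 = 26.
Step 4: Ties are present, so use the tie-corrected normal approximation (with continuity correction) for the p-value.
Step 5: p-value = 0.192314; compare to alpha = 0.05. fail to reject H0.

U_X = 9, p = 0.192314, fail to reject H0 at alpha = 0.05.


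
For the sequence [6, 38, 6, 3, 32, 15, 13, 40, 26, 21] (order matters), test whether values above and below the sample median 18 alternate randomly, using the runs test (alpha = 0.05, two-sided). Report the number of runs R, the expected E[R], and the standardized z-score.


Step 1: Compute median = 18; label A = above, B = below.
Labels in order: BABBABBAAA  (n_A = 5, n_B = 5)
Step 2: Count runs R = 6.
Step 3: Under H0 (random ordering), E[R] = 2*n_A*n_B/(n_A+n_B) + 1 = 2*5*5/10 + 1 = 6.0000.
        Var[R] = 2*n_A*n_B*(2*n_A*n_B - n_A - n_B) / ((n_A+n_B)^2 * (n_A+n_B-1)) = 2000/900 = 2.2222.
        SD[R] = 1.4907.
Step 4: R = E[R], so z = 0 with no continuity correction.
Step 5: Two-sided p-value via normal approximation = 2*(1 - Phi(|z|)) = 1.000000.
Step 6: alpha = 0.05. fail to reject H0.

R = 6, z = 0.0000, p = 1.000000, fail to reject H0.


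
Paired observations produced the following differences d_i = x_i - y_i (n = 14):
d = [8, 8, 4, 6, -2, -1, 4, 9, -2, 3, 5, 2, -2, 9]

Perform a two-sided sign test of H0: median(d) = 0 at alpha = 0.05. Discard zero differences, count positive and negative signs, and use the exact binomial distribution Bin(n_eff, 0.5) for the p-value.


Step 1: Discard zero differences. Original n = 14; n_eff = number of nonzero differences = 14.
Nonzero differences (with sign): +8, +8, +4, +6, -2, -1, +4, +9, -2, +3, +5, +2, -2, +9
Step 2: Count signs: positive = 10, negative = 4.
Step 3: Under H0: P(positive) = 0.5, so the number of positives S ~ Bin(14, 0.5).
Step 4: Two-sided exact p-value = sum of Bin(14,0.5) probabilities at or below the observed probability = 0.179565.
Step 5: alpha = 0.05. fail to reject H0.

n_eff = 14, pos = 10, neg = 4, p = 0.179565, fail to reject H0.


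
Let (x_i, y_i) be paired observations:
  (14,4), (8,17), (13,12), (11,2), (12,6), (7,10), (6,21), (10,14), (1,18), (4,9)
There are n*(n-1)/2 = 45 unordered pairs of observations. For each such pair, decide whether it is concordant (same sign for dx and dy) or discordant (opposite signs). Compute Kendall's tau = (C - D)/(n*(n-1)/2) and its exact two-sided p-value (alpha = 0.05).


Step 1: Enumerate the 45 unordered pairs (i,j) with i<j and classify each by sign(x_j-x_i) * sign(y_j-y_i).
  (1,2):dx=-6,dy=+13->D; (1,3):dx=-1,dy=+8->D; (1,4):dx=-3,dy=-2->C; (1,5):dx=-2,dy=+2->D
  (1,6):dx=-7,dy=+6->D; (1,7):dx=-8,dy=+17->D; (1,8):dx=-4,dy=+10->D; (1,9):dx=-13,dy=+14->D
  (1,10):dx=-10,dy=+5->D; (2,3):dx=+5,dy=-5->D; (2,4):dx=+3,dy=-15->D; (2,5):dx=+4,dy=-11->D
  (2,6):dx=-1,dy=-7->C; (2,7):dx=-2,dy=+4->D; (2,8):dx=+2,dy=-3->D; (2,9):dx=-7,dy=+1->D
  (2,10):dx=-4,dy=-8->C; (3,4):dx=-2,dy=-10->C; (3,5):dx=-1,dy=-6->C; (3,6):dx=-6,dy=-2->C
  (3,7):dx=-7,dy=+9->D; (3,8):dx=-3,dy=+2->D; (3,9):dx=-12,dy=+6->D; (3,10):dx=-9,dy=-3->C
  (4,5):dx=+1,dy=+4->C; (4,6):dx=-4,dy=+8->D; (4,7):dx=-5,dy=+19->D; (4,8):dx=-1,dy=+12->D
  (4,9):dx=-10,dy=+16->D; (4,10):dx=-7,dy=+7->D; (5,6):dx=-5,dy=+4->D; (5,7):dx=-6,dy=+15->D
  (5,8):dx=-2,dy=+8->D; (5,9):dx=-11,dy=+12->D; (5,10):dx=-8,dy=+3->D; (6,7):dx=-1,dy=+11->D
  (6,8):dx=+3,dy=+4->C; (6,9):dx=-6,dy=+8->D; (6,10):dx=-3,dy=-1->C; (7,8):dx=+4,dy=-7->D
  (7,9):dx=-5,dy=-3->C; (7,10):dx=-2,dy=-12->C; (8,9):dx=-9,dy=+4->D; (8,10):dx=-6,dy=-5->C
  (9,10):dx=+3,dy=-9->D
Step 2: C = 13, D = 32, total pairs = 45.
Step 3: tau = (C - D)/(n(n-1)/2) = (13 - 32)/45 = -0.422222.
Step 4: Exact two-sided p-value (enumerate n! = 3628800 permutations of y under H0): p = 0.108313.
Step 5: alpha = 0.05. fail to reject H0.

tau_b = -0.4222 (C=13, D=32), p = 0.108313, fail to reject H0.


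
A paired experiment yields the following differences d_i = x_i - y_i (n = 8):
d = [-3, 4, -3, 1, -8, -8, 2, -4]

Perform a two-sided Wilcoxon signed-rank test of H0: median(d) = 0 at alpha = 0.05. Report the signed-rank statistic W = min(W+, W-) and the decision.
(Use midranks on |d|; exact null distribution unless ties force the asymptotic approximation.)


Step 1: Drop any zero differences (none here) and take |d_i|.
|d| = [3, 4, 3, 1, 8, 8, 2, 4]
Step 2: Midrank |d_i| (ties get averaged ranks).
ranks: |3|->3.5, |4|->5.5, |3|->3.5, |1|->1, |8|->7.5, |8|->7.5, |2|->2, |4|->5.5
Step 3: Attach original signs; sum ranks with positive sign and with negative sign.
W+ = 5.5 + 1 + 2 = 8.5
W- = 3.5 + 3.5 + 7.5 + 7.5 + 5.5 = 27.5
(Check: W+ + W- = 36 should equal n(n+1)/2 = 36.)
Step 4: Test statistic W = min(W+, W-) = 8.5.
Step 5: Ties in |d|, so use the tie-corrected normal approximation.
        E[W] = n(n+1)/4 = 8*9/4 = 18.
        Tie groups: |d|=3 (t=2), |d|=4 (t=2), |d|=8 (t=2); sum(t^3 - t) = 18.
        Var[W] = n(n+1)(2n+1)/24 - sum(t^3-t)/48 = 1224/24 - 18/48 = 50.625.
        z = (W - E[W]) / sqrt(Var[W]) = (8.5 - 18) / 7.1151 = -1.3352.
        Two-sided p = 2*Phi(z) = 0.181816.
Step 6: alpha = 0.05. fail to reject H0.

W+ = 8.5, W- = 27.5, W = min = 8.5, p = 0.181816, fail to reject H0.


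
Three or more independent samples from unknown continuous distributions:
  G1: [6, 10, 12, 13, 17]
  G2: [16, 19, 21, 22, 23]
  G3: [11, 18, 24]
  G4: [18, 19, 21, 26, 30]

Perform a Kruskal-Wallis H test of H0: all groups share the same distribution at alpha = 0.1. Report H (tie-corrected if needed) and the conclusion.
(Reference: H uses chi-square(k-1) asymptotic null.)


Step 1: Combine all N = 18 observations and assign midranks.
sorted (value, group, rank): (6,G1,1), (10,G1,2), (11,G3,3), (12,G1,4), (13,G1,5), (16,G2,6), (17,G1,7), (18,G3,8.5), (18,G4,8.5), (19,G2,10.5), (19,G4,10.5), (21,G2,12.5), (21,G4,12.5), (22,G2,14), (23,G2,15), (24,G3,16), (26,G4,17), (30,G4,18)
Step 2: Sum ranks within each group.
R_1 = 19 (n_1 = 5)
R_2 = 58 (n_2 = 5)
R_3 = 27.5 (n_3 = 3)
R_4 = 66.5 (n_4 = 5)
Step 3: H = 12/(N(N+1)) * sum(R_i^2/n_i) - 3(N+1)
     = 12/(18*19) * (19^2/5 + 58^2/5 + 27.5^2/3 + 66.5^2/5) - 3*19
     = 0.035088 * 1881.53 - 57
     = 9.018713.
Step 4: Ties present; correction factor C = 1 - 18/(18^3 - 18) = 0.996904. Corrected H = 9.018713 / 0.996904 = 9.046722.
Step 5: Under H0, H ~ chi^2(3); p-value = 0.028676.
Step 6: alpha = 0.1. reject H0.

H = 9.0467, df = 3, p = 0.028676, reject H0.


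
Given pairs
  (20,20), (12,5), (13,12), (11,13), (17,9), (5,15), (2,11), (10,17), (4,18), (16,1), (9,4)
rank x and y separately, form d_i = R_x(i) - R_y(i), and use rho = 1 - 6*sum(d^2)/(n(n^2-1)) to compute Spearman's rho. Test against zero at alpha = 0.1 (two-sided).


Step 1: Rank x and y separately (midranks; no ties here).
rank(x): 20->11, 12->7, 13->8, 11->6, 17->10, 5->3, 2->1, 10->5, 4->2, 16->9, 9->4
rank(y): 20->11, 5->3, 12->6, 13->7, 9->4, 15->8, 11->5, 17->9, 18->10, 1->1, 4->2
Step 2: d_i = R_x(i) - R_y(i); compute d_i^2.
  (11-11)^2=0, (7-3)^2=16, (8-6)^2=4, (6-7)^2=1, (10-4)^2=36, (3-8)^2=25, (1-5)^2=16, (5-9)^2=16, (2-10)^2=64, (9-1)^2=64, (4-2)^2=4
sum(d^2) = 246.
Step 3: rho = 1 - 6*246 / (11*(11^2 - 1)) = 1 - 1476/1320 = -0.118182.
Step 4: Under H0, t = rho * sqrt((n-2)/(1-rho^2)) = -0.3570 ~ t(9).
Step 5: Two-sided p-value from the t-distribution with 9 df = 0.729285.
Step 6: alpha = 0.1. fail to reject H0.

rho = -0.1182, p = 0.729285, fail to reject H0 at alpha = 0.1.


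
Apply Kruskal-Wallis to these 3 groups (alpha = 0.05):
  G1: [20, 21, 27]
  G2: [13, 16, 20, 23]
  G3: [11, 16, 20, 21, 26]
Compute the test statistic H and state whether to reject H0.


Step 1: Combine all N = 12 observations and assign midranks.
sorted (value, group, rank): (11,G3,1), (13,G2,2), (16,G2,3.5), (16,G3,3.5), (20,G1,6), (20,G2,6), (20,G3,6), (21,G1,8.5), (21,G3,8.5), (23,G2,10), (26,G3,11), (27,G1,12)
Step 2: Sum ranks within each group.
R_1 = 26.5 (n_1 = 3)
R_2 = 21.5 (n_2 = 4)
R_3 = 30 (n_3 = 5)
Step 3: H = 12/(N(N+1)) * sum(R_i^2/n_i) - 3(N+1)
     = 12/(12*13) * (26.5^2/3 + 21.5^2/4 + 30^2/5) - 3*13
     = 0.076923 * 529.646 - 39
     = 1.741987.
Step 4: Ties present; correction factor C = 1 - 36/(12^3 - 12) = 0.979021. Corrected H = 1.741987 / 0.979021 = 1.779315.
Step 5: Under H0, H ~ chi^2(2); p-value = 0.410796.
Step 6: alpha = 0.05. fail to reject H0.

H = 1.7793, df = 2, p = 0.410796, fail to reject H0.


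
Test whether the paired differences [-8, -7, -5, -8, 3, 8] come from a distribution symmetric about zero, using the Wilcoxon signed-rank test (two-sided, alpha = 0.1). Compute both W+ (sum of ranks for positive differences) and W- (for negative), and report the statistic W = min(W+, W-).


Step 1: Drop any zero differences (none here) and take |d_i|.
|d| = [8, 7, 5, 8, 3, 8]
Step 2: Midrank |d_i| (ties get averaged ranks).
ranks: |8|->5, |7|->3, |5|->2, |8|->5, |3|->1, |8|->5
Step 3: Attach original signs; sum ranks with positive sign and with negative sign.
W+ = 1 + 5 = 6
W- = 5 + 3 + 2 + 5 = 15
(Check: W+ + W- = 21 should equal n(n+1)/2 = 21.)
Step 4: Test statistic W = min(W+, W-) = 6.
Step 5: Ties in |d|, so use the tie-corrected normal approximation.
        E[W] = n(n+1)/4 = 6*7/4 = 10.5.
        Tie groups: |d|=8 (t=3); sum(t^3 - t) = 24.
        Var[W] = n(n+1)(2n+1)/24 - sum(t^3-t)/48 = 546/24 - 24/48 = 22.25.
        z = (W - E[W]) / sqrt(Var[W]) = (6 - 10.5) / 4.7170 = -0.9540.
        Two-sided p = 2*Phi(z) = 0.340085.
Step 6: alpha = 0.1. fail to reject H0.

W+ = 6, W- = 15, W = min = 6, p = 0.340085, fail to reject H0.


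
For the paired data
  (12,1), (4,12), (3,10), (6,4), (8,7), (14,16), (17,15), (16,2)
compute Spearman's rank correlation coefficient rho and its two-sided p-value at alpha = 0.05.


Step 1: Rank x and y separately (midranks; no ties here).
rank(x): 12->5, 4->2, 3->1, 6->3, 8->4, 14->6, 17->8, 16->7
rank(y): 1->1, 12->6, 10->5, 4->3, 7->4, 16->8, 15->7, 2->2
Step 2: d_i = R_x(i) - R_y(i); compute d_i^2.
  (5-1)^2=16, (2-6)^2=16, (1-5)^2=16, (3-3)^2=0, (4-4)^2=0, (6-8)^2=4, (8-7)^2=1, (7-2)^2=25
sum(d^2) = 78.
Step 3: rho = 1 - 6*78 / (8*(8^2 - 1)) = 1 - 468/504 = 0.071429.
Step 4: Under H0, t = rho * sqrt((n-2)/(1-rho^2)) = 0.1754 ~ t(6).
Step 5: Two-sided p-value from the t-distribution with 6 df = 0.866526.
Step 6: alpha = 0.05. fail to reject H0.

rho = 0.0714, p = 0.866526, fail to reject H0 at alpha = 0.05.


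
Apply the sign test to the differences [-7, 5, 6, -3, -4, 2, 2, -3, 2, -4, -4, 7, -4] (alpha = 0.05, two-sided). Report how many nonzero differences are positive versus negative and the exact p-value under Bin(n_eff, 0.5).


Step 1: Discard zero differences. Original n = 13; n_eff = number of nonzero differences = 13.
Nonzero differences (with sign): -7, +5, +6, -3, -4, +2, +2, -3, +2, -4, -4, +7, -4
Step 2: Count signs: positive = 6, negative = 7.
Step 3: Under H0: P(positive) = 0.5, so the number of positives S ~ Bin(13, 0.5).
Step 4: Two-sided exact p-value = sum of Bin(13,0.5) probabilities at or below the observed probability = 1.000000.
Step 5: alpha = 0.05. fail to reject H0.

n_eff = 13, pos = 6, neg = 7, p = 1.000000, fail to reject H0.


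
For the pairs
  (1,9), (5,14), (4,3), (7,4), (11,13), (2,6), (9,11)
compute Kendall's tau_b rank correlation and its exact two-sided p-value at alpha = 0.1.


Step 1: Enumerate the 21 unordered pairs (i,j) with i<j and classify each by sign(x_j-x_i) * sign(y_j-y_i).
  (1,2):dx=+4,dy=+5->C; (1,3):dx=+3,dy=-6->D; (1,4):dx=+6,dy=-5->D; (1,5):dx=+10,dy=+4->C
  (1,6):dx=+1,dy=-3->D; (1,7):dx=+8,dy=+2->C; (2,3):dx=-1,dy=-11->C; (2,4):dx=+2,dy=-10->D
  (2,5):dx=+6,dy=-1->D; (2,6):dx=-3,dy=-8->C; (2,7):dx=+4,dy=-3->D; (3,4):dx=+3,dy=+1->C
  (3,5):dx=+7,dy=+10->C; (3,6):dx=-2,dy=+3->D; (3,7):dx=+5,dy=+8->C; (4,5):dx=+4,dy=+9->C
  (4,6):dx=-5,dy=+2->D; (4,7):dx=+2,dy=+7->C; (5,6):dx=-9,dy=-7->C; (5,7):dx=-2,dy=-2->C
  (6,7):dx=+7,dy=+5->C
Step 2: C = 13, D = 8, total pairs = 21.
Step 3: tau = (C - D)/(n(n-1)/2) = (13 - 8)/21 = 0.238095.
Step 4: Exact two-sided p-value (enumerate n! = 5040 permutations of y under H0): p = 0.561905.
Step 5: alpha = 0.1. fail to reject H0.

tau_b = 0.2381 (C=13, D=8), p = 0.561905, fail to reject H0.


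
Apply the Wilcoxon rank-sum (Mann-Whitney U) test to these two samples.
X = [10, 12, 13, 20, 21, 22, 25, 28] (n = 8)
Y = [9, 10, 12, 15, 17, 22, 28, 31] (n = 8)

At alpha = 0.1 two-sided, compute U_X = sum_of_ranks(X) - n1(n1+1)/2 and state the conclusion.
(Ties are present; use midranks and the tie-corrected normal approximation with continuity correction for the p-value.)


Step 1: Combine and sort all 16 observations; assign midranks.
sorted (value, group): (9,Y), (10,X), (10,Y), (12,X), (12,Y), (13,X), (15,Y), (17,Y), (20,X), (21,X), (22,X), (22,Y), (25,X), (28,X), (28,Y), (31,Y)
ranks: 9->1, 10->2.5, 10->2.5, 12->4.5, 12->4.5, 13->6, 15->7, 17->8, 20->9, 21->10, 22->11.5, 22->11.5, 25->13, 28->14.5, 28->14.5, 31->16
Step 2: Rank sum for X: R1 = 2.5 + 4.5 + 6 + 9 + 10 + 11.5 + 13 + 14.5 = 71.
Step 3: U_X = R1 - n1(n1+1)/2 = 71 - 8*9/2 = 71 - 36 = 35.
       U_Y = n1*n2 - U_X = 64 - 35 = 29.
Step 4: Ties are present, so use the tie-corrected normal approximation (with continuity correction) for the p-value.
Step 5: p-value = 0.792298; compare to alpha = 0.1. fail to reject H0.

U_X = 35, p = 0.792298, fail to reject H0 at alpha = 0.1.


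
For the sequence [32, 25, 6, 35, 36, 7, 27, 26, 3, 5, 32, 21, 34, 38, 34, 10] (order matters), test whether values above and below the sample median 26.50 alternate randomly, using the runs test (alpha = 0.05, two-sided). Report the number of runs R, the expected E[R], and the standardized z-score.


Step 1: Compute median = 26.50; label A = above, B = below.
Labels in order: ABBAABABBBABAAAB  (n_A = 8, n_B = 8)
Step 2: Count runs R = 10.
Step 3: Under H0 (random ordering), E[R] = 2*n_A*n_B/(n_A+n_B) + 1 = 2*8*8/16 + 1 = 9.0000.
        Var[R] = 2*n_A*n_B*(2*n_A*n_B - n_A - n_B) / ((n_A+n_B)^2 * (n_A+n_B-1)) = 14336/3840 = 3.7333.
        SD[R] = 1.9322.
Step 4: Continuity-corrected z = (R - 0.5 - E[R]) / SD[R] = (10 - 0.5 - 9.0000) / 1.9322 = 0.2588.
Step 5: Two-sided p-value via normal approximation = 2*(1 - Phi(|z|)) = 0.795809.
Step 6: alpha = 0.05. fail to reject H0.

R = 10, z = 0.2588, p = 0.795809, fail to reject H0.


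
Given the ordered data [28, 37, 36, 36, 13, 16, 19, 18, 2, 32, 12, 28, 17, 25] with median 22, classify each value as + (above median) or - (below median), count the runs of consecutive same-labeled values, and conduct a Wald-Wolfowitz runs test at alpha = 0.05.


Step 1: Compute median = 22; label A = above, B = below.
Labels in order: AAAABBBBBABABA  (n_A = 7, n_B = 7)
Step 2: Count runs R = 7.
Step 3: Under H0 (random ordering), E[R] = 2*n_A*n_B/(n_A+n_B) + 1 = 2*7*7/14 + 1 = 8.0000.
        Var[R] = 2*n_A*n_B*(2*n_A*n_B - n_A - n_B) / ((n_A+n_B)^2 * (n_A+n_B-1)) = 8232/2548 = 3.2308.
        SD[R] = 1.7974.
Step 4: Continuity-corrected z = (R + 0.5 - E[R]) / SD[R] = (7 + 0.5 - 8.0000) / 1.7974 = -0.2782.
Step 5: Two-sided p-value via normal approximation = 2*(1 - Phi(|z|)) = 0.780879.
Step 6: alpha = 0.05. fail to reject H0.

R = 7, z = -0.2782, p = 0.780879, fail to reject H0.


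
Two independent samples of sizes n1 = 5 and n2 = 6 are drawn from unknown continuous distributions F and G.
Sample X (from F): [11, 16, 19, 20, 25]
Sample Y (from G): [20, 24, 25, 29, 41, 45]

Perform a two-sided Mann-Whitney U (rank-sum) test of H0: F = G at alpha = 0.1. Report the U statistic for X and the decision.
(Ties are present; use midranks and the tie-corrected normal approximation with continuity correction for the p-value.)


Step 1: Combine and sort all 11 observations; assign midranks.
sorted (value, group): (11,X), (16,X), (19,X), (20,X), (20,Y), (24,Y), (25,X), (25,Y), (29,Y), (41,Y), (45,Y)
ranks: 11->1, 16->2, 19->3, 20->4.5, 20->4.5, 24->6, 25->7.5, 25->7.5, 29->9, 41->10, 45->11
Step 2: Rank sum for X: R1 = 1 + 2 + 3 + 4.5 + 7.5 = 18.
Step 3: U_X = R1 - n1(n1+1)/2 = 18 - 5*6/2 = 18 - 15 = 3.
       U_Y = n1*n2 - U_X = 30 - 3 = 27.
Step 4: Ties are present, so use the tie-corrected normal approximation (with continuity correction) for the p-value.
Step 5: p-value = 0.034926; compare to alpha = 0.1. reject H0.

U_X = 3, p = 0.034926, reject H0 at alpha = 0.1.


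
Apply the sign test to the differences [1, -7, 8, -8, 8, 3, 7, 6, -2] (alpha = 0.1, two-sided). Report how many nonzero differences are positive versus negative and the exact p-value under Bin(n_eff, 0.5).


Step 1: Discard zero differences. Original n = 9; n_eff = number of nonzero differences = 9.
Nonzero differences (with sign): +1, -7, +8, -8, +8, +3, +7, +6, -2
Step 2: Count signs: positive = 6, negative = 3.
Step 3: Under H0: P(positive) = 0.5, so the number of positives S ~ Bin(9, 0.5).
Step 4: Two-sided exact p-value = sum of Bin(9,0.5) probabilities at or below the observed probability = 0.507812.
Step 5: alpha = 0.1. fail to reject H0.

n_eff = 9, pos = 6, neg = 3, p = 0.507812, fail to reject H0.


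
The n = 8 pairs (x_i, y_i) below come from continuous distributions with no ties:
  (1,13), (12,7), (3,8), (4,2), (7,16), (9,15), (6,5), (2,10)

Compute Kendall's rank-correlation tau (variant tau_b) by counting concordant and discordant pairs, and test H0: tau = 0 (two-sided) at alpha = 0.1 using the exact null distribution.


Step 1: Enumerate the 28 unordered pairs (i,j) with i<j and classify each by sign(x_j-x_i) * sign(y_j-y_i).
  (1,2):dx=+11,dy=-6->D; (1,3):dx=+2,dy=-5->D; (1,4):dx=+3,dy=-11->D; (1,5):dx=+6,dy=+3->C
  (1,6):dx=+8,dy=+2->C; (1,7):dx=+5,dy=-8->D; (1,8):dx=+1,dy=-3->D; (2,3):dx=-9,dy=+1->D
  (2,4):dx=-8,dy=-5->C; (2,5):dx=-5,dy=+9->D; (2,6):dx=-3,dy=+8->D; (2,7):dx=-6,dy=-2->C
  (2,8):dx=-10,dy=+3->D; (3,4):dx=+1,dy=-6->D; (3,5):dx=+4,dy=+8->C; (3,6):dx=+6,dy=+7->C
  (3,7):dx=+3,dy=-3->D; (3,8):dx=-1,dy=+2->D; (4,5):dx=+3,dy=+14->C; (4,6):dx=+5,dy=+13->C
  (4,7):dx=+2,dy=+3->C; (4,8):dx=-2,dy=+8->D; (5,6):dx=+2,dy=-1->D; (5,7):dx=-1,dy=-11->C
  (5,8):dx=-5,dy=-6->C; (6,7):dx=-3,dy=-10->C; (6,8):dx=-7,dy=-5->C; (7,8):dx=-4,dy=+5->D
Step 2: C = 13, D = 15, total pairs = 28.
Step 3: tau = (C - D)/(n(n-1)/2) = (13 - 15)/28 = -0.071429.
Step 4: Exact two-sided p-value (enumerate n! = 40320 permutations of y under H0): p = 0.904861.
Step 5: alpha = 0.1. fail to reject H0.

tau_b = -0.0714 (C=13, D=15), p = 0.904861, fail to reject H0.


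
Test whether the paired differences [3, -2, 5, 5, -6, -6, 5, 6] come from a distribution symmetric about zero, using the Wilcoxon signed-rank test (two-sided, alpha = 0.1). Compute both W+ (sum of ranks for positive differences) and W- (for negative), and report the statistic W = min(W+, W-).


Step 1: Drop any zero differences (none here) and take |d_i|.
|d| = [3, 2, 5, 5, 6, 6, 5, 6]
Step 2: Midrank |d_i| (ties get averaged ranks).
ranks: |3|->2, |2|->1, |5|->4, |5|->4, |6|->7, |6|->7, |5|->4, |6|->7
Step 3: Attach original signs; sum ranks with positive sign and with negative sign.
W+ = 2 + 4 + 4 + 4 + 7 = 21
W- = 1 + 7 + 7 = 15
(Check: W+ + W- = 36 should equal n(n+1)/2 = 36.)
Step 4: Test statistic W = min(W+, W-) = 15.
Step 5: Ties in |d|, so use the tie-corrected normal approximation.
        E[W] = n(n+1)/4 = 8*9/4 = 18.
        Tie groups: |d|=5 (t=3), |d|=6 (t=3); sum(t^3 - t) = 48.
        Var[W] = n(n+1)(2n+1)/24 - sum(t^3-t)/48 = 1224/24 - 48/48 = 50.
        z = (W - E[W]) / sqrt(Var[W]) = (15 - 18) / 7.0711 = -0.4243.
        Two-sided p = 2*Phi(z) = 0.671373.
Step 6: alpha = 0.1. fail to reject H0.

W+ = 21, W- = 15, W = min = 15, p = 0.671373, fail to reject H0.


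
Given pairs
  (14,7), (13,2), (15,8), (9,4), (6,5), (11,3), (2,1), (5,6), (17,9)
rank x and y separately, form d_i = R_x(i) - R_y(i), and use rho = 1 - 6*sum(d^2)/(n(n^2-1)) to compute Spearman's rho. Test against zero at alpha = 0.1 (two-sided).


Step 1: Rank x and y separately (midranks; no ties here).
rank(x): 14->7, 13->6, 15->8, 9->4, 6->3, 11->5, 2->1, 5->2, 17->9
rank(y): 7->7, 2->2, 8->8, 4->4, 5->5, 3->3, 1->1, 6->6, 9->9
Step 2: d_i = R_x(i) - R_y(i); compute d_i^2.
  (7-7)^2=0, (6-2)^2=16, (8-8)^2=0, (4-4)^2=0, (3-5)^2=4, (5-3)^2=4, (1-1)^2=0, (2-6)^2=16, (9-9)^2=0
sum(d^2) = 40.
Step 3: rho = 1 - 6*40 / (9*(9^2 - 1)) = 1 - 240/720 = 0.666667.
Step 4: Under H0, t = rho * sqrt((n-2)/(1-rho^2)) = 2.3664 ~ t(7).
Step 5: Two-sided p-value from the t-distribution with 7 df = 0.049867.
Step 6: alpha = 0.1. reject H0.

rho = 0.6667, p = 0.049867, reject H0 at alpha = 0.1.


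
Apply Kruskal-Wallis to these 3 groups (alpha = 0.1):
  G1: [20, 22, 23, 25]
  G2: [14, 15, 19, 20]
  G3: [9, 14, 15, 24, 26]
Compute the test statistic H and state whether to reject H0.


Step 1: Combine all N = 13 observations and assign midranks.
sorted (value, group, rank): (9,G3,1), (14,G2,2.5), (14,G3,2.5), (15,G2,4.5), (15,G3,4.5), (19,G2,6), (20,G1,7.5), (20,G2,7.5), (22,G1,9), (23,G1,10), (24,G3,11), (25,G1,12), (26,G3,13)
Step 2: Sum ranks within each group.
R_1 = 38.5 (n_1 = 4)
R_2 = 20.5 (n_2 = 4)
R_3 = 32 (n_3 = 5)
Step 3: H = 12/(N(N+1)) * sum(R_i^2/n_i) - 3(N+1)
     = 12/(13*14) * (38.5^2/4 + 20.5^2/4 + 32^2/5) - 3*14
     = 0.065934 * 680.425 - 42
     = 2.863187.
Step 4: Ties present; correction factor C = 1 - 18/(13^3 - 13) = 0.991758. Corrected H = 2.863187 / 0.991758 = 2.886981.
Step 5: Under H0, H ~ chi^2(2); p-value = 0.236102.
Step 6: alpha = 0.1. fail to reject H0.

H = 2.8870, df = 2, p = 0.236102, fail to reject H0.


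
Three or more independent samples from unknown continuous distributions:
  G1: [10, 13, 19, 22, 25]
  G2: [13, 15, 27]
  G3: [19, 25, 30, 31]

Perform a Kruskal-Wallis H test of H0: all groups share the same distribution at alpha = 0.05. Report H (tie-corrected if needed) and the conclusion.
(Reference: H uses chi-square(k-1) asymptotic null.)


Step 1: Combine all N = 12 observations and assign midranks.
sorted (value, group, rank): (10,G1,1), (13,G1,2.5), (13,G2,2.5), (15,G2,4), (19,G1,5.5), (19,G3,5.5), (22,G1,7), (25,G1,8.5), (25,G3,8.5), (27,G2,10), (30,G3,11), (31,G3,12)
Step 2: Sum ranks within each group.
R_1 = 24.5 (n_1 = 5)
R_2 = 16.5 (n_2 = 3)
R_3 = 37 (n_3 = 4)
Step 3: H = 12/(N(N+1)) * sum(R_i^2/n_i) - 3(N+1)
     = 12/(12*13) * (24.5^2/5 + 16.5^2/3 + 37^2/4) - 3*13
     = 0.076923 * 553.05 - 39
     = 3.542308.
Step 4: Ties present; correction factor C = 1 - 18/(12^3 - 12) = 0.989510. Corrected H = 3.542308 / 0.989510 = 3.579859.
Step 5: Under H0, H ~ chi^2(2); p-value = 0.166972.
Step 6: alpha = 0.05. fail to reject H0.

H = 3.5799, df = 2, p = 0.166972, fail to reject H0.


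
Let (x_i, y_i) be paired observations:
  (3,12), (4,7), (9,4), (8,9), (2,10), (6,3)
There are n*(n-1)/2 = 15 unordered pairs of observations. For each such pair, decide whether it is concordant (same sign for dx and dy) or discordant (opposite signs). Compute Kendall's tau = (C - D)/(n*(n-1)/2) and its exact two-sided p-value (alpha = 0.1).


Step 1: Enumerate the 15 unordered pairs (i,j) with i<j and classify each by sign(x_j-x_i) * sign(y_j-y_i).
  (1,2):dx=+1,dy=-5->D; (1,3):dx=+6,dy=-8->D; (1,4):dx=+5,dy=-3->D; (1,5):dx=-1,dy=-2->C
  (1,6):dx=+3,dy=-9->D; (2,3):dx=+5,dy=-3->D; (2,4):dx=+4,dy=+2->C; (2,5):dx=-2,dy=+3->D
  (2,6):dx=+2,dy=-4->D; (3,4):dx=-1,dy=+5->D; (3,5):dx=-7,dy=+6->D; (3,6):dx=-3,dy=-1->C
  (4,5):dx=-6,dy=+1->D; (4,6):dx=-2,dy=-6->C; (5,6):dx=+4,dy=-7->D
Step 2: C = 4, D = 11, total pairs = 15.
Step 3: tau = (C - D)/(n(n-1)/2) = (4 - 11)/15 = -0.466667.
Step 4: Exact two-sided p-value (enumerate n! = 720 permutations of y under H0): p = 0.272222.
Step 5: alpha = 0.1. fail to reject H0.

tau_b = -0.4667 (C=4, D=11), p = 0.272222, fail to reject H0.


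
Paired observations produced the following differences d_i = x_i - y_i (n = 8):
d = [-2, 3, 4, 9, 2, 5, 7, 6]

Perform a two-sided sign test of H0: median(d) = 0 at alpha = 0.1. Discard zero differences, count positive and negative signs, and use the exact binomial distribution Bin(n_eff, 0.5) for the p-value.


Step 1: Discard zero differences. Original n = 8; n_eff = number of nonzero differences = 8.
Nonzero differences (with sign): -2, +3, +4, +9, +2, +5, +7, +6
Step 2: Count signs: positive = 7, negative = 1.
Step 3: Under H0: P(positive) = 0.5, so the number of positives S ~ Bin(8, 0.5).
Step 4: Two-sided exact p-value = sum of Bin(8,0.5) probabilities at or below the observed probability = 0.070312.
Step 5: alpha = 0.1. reject H0.

n_eff = 8, pos = 7, neg = 1, p = 0.070312, reject H0.


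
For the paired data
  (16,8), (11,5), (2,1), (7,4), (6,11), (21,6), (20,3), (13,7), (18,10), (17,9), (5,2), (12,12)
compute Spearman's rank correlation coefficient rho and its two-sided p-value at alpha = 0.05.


Step 1: Rank x and y separately (midranks; no ties here).
rank(x): 16->8, 11->5, 2->1, 7->4, 6->3, 21->12, 20->11, 13->7, 18->10, 17->9, 5->2, 12->6
rank(y): 8->8, 5->5, 1->1, 4->4, 11->11, 6->6, 3->3, 7->7, 10->10, 9->9, 2->2, 12->12
Step 2: d_i = R_x(i) - R_y(i); compute d_i^2.
  (8-8)^2=0, (5-5)^2=0, (1-1)^2=0, (4-4)^2=0, (3-11)^2=64, (12-6)^2=36, (11-3)^2=64, (7-7)^2=0, (10-10)^2=0, (9-9)^2=0, (2-2)^2=0, (6-12)^2=36
sum(d^2) = 200.
Step 3: rho = 1 - 6*200 / (12*(12^2 - 1)) = 1 - 1200/1716 = 0.300699.
Step 4: Under H0, t = rho * sqrt((n-2)/(1-rho^2)) = 0.9970 ~ t(10).
Step 5: Two-sided p-value from the t-distribution with 10 df = 0.342260.
Step 6: alpha = 0.05. fail to reject H0.

rho = 0.3007, p = 0.342260, fail to reject H0 at alpha = 0.05.


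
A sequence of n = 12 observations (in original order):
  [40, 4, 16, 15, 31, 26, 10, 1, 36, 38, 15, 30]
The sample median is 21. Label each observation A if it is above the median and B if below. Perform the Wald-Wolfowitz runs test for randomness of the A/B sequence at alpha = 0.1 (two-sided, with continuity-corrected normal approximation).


Step 1: Compute median = 21; label A = above, B = below.
Labels in order: ABBBAABBAABA  (n_A = 6, n_B = 6)
Step 2: Count runs R = 7.
Step 3: Under H0 (random ordering), E[R] = 2*n_A*n_B/(n_A+n_B) + 1 = 2*6*6/12 + 1 = 7.0000.
        Var[R] = 2*n_A*n_B*(2*n_A*n_B - n_A - n_B) / ((n_A+n_B)^2 * (n_A+n_B-1)) = 4320/1584 = 2.7273.
        SD[R] = 1.6514.
Step 4: R = E[R], so z = 0 with no continuity correction.
Step 5: Two-sided p-value via normal approximation = 2*(1 - Phi(|z|)) = 1.000000.
Step 6: alpha = 0.1. fail to reject H0.

R = 7, z = 0.0000, p = 1.000000, fail to reject H0.


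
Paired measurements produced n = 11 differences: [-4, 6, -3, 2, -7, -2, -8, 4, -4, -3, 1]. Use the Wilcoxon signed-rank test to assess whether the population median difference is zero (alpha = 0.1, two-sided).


Step 1: Drop any zero differences (none here) and take |d_i|.
|d| = [4, 6, 3, 2, 7, 2, 8, 4, 4, 3, 1]
Step 2: Midrank |d_i| (ties get averaged ranks).
ranks: |4|->7, |6|->9, |3|->4.5, |2|->2.5, |7|->10, |2|->2.5, |8|->11, |4|->7, |4|->7, |3|->4.5, |1|->1
Step 3: Attach original signs; sum ranks with positive sign and with negative sign.
W+ = 9 + 2.5 + 7 + 1 = 19.5
W- = 7 + 4.5 + 10 + 2.5 + 11 + 7 + 4.5 = 46.5
(Check: W+ + W- = 66 should equal n(n+1)/2 = 66.)
Step 4: Test statistic W = min(W+, W-) = 19.5.
Step 5: Ties in |d|, so use the tie-corrected normal approximation.
        E[W] = n(n+1)/4 = 11*12/4 = 33.
        Tie groups: |d|=2 (t=2), |d|=3 (t=2), |d|=4 (t=3); sum(t^3 - t) = 36.
        Var[W] = n(n+1)(2n+1)/24 - sum(t^3-t)/48 = 3036/24 - 36/48 = 125.75.
        z = (W - E[W]) / sqrt(Var[W]) = (19.5 - 33) / 11.2138 = -1.2039.
        Two-sided p = 2*Phi(z) = 0.228640.
Step 6: alpha = 0.1. fail to reject H0.

W+ = 19.5, W- = 46.5, W = min = 19.5, p = 0.228640, fail to reject H0.


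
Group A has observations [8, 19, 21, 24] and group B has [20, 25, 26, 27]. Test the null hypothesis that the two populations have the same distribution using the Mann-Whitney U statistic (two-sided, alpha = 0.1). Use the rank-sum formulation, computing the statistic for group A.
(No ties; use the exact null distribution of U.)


Step 1: Combine and sort all 8 observations; assign midranks.
sorted (value, group): (8,X), (19,X), (20,Y), (21,X), (24,X), (25,Y), (26,Y), (27,Y)
ranks: 8->1, 19->2, 20->3, 21->4, 24->5, 25->6, 26->7, 27->8
Step 2: Rank sum for X: R1 = 1 + 2 + 4 + 5 = 12.
Step 3: U_X = R1 - n1(n1+1)/2 = 12 - 4*5/2 = 12 - 10 = 2.
       U_Y = n1*n2 - U_X = 16 - 2 = 14.
Step 4: No ties, so the exact null distribution of U (based on enumerating the C(8,4) = 70 equally likely rank assignments) gives the two-sided p-value.
Step 5: p-value = 0.114286; compare to alpha = 0.1. fail to reject H0.

U_X = 2, p = 0.114286, fail to reject H0 at alpha = 0.1.


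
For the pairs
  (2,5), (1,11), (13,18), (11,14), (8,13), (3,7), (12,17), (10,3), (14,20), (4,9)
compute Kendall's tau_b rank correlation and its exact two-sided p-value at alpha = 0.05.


Step 1: Enumerate the 45 unordered pairs (i,j) with i<j and classify each by sign(x_j-x_i) * sign(y_j-y_i).
  (1,2):dx=-1,dy=+6->D; (1,3):dx=+11,dy=+13->C; (1,4):dx=+9,dy=+9->C; (1,5):dx=+6,dy=+8->C
  (1,6):dx=+1,dy=+2->C; (1,7):dx=+10,dy=+12->C; (1,8):dx=+8,dy=-2->D; (1,9):dx=+12,dy=+15->C
  (1,10):dx=+2,dy=+4->C; (2,3):dx=+12,dy=+7->C; (2,4):dx=+10,dy=+3->C; (2,5):dx=+7,dy=+2->C
  (2,6):dx=+2,dy=-4->D; (2,7):dx=+11,dy=+6->C; (2,8):dx=+9,dy=-8->D; (2,9):dx=+13,dy=+9->C
  (2,10):dx=+3,dy=-2->D; (3,4):dx=-2,dy=-4->C; (3,5):dx=-5,dy=-5->C; (3,6):dx=-10,dy=-11->C
  (3,7):dx=-1,dy=-1->C; (3,8):dx=-3,dy=-15->C; (3,9):dx=+1,dy=+2->C; (3,10):dx=-9,dy=-9->C
  (4,5):dx=-3,dy=-1->C; (4,6):dx=-8,dy=-7->C; (4,7):dx=+1,dy=+3->C; (4,8):dx=-1,dy=-11->C
  (4,9):dx=+3,dy=+6->C; (4,10):dx=-7,dy=-5->C; (5,6):dx=-5,dy=-6->C; (5,7):dx=+4,dy=+4->C
  (5,8):dx=+2,dy=-10->D; (5,9):dx=+6,dy=+7->C; (5,10):dx=-4,dy=-4->C; (6,7):dx=+9,dy=+10->C
  (6,8):dx=+7,dy=-4->D; (6,9):dx=+11,dy=+13->C; (6,10):dx=+1,dy=+2->C; (7,8):dx=-2,dy=-14->C
  (7,9):dx=+2,dy=+3->C; (7,10):dx=-8,dy=-8->C; (8,9):dx=+4,dy=+17->C; (8,10):dx=-6,dy=+6->D
  (9,10):dx=-10,dy=-11->C
Step 2: C = 37, D = 8, total pairs = 45.
Step 3: tau = (C - D)/(n(n-1)/2) = (37 - 8)/45 = 0.644444.
Step 4: Exact two-sided p-value (enumerate n! = 3628800 permutations of y under H0): p = 0.009148.
Step 5: alpha = 0.05. reject H0.

tau_b = 0.6444 (C=37, D=8), p = 0.009148, reject H0.


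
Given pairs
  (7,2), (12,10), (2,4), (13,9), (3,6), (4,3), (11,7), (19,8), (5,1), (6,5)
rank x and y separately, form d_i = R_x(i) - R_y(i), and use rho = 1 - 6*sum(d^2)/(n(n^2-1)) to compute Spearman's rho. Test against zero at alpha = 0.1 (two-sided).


Step 1: Rank x and y separately (midranks; no ties here).
rank(x): 7->6, 12->8, 2->1, 13->9, 3->2, 4->3, 11->7, 19->10, 5->4, 6->5
rank(y): 2->2, 10->10, 4->4, 9->9, 6->6, 3->3, 7->7, 8->8, 1->1, 5->5
Step 2: d_i = R_x(i) - R_y(i); compute d_i^2.
  (6-2)^2=16, (8-10)^2=4, (1-4)^2=9, (9-9)^2=0, (2-6)^2=16, (3-3)^2=0, (7-7)^2=0, (10-8)^2=4, (4-1)^2=9, (5-5)^2=0
sum(d^2) = 58.
Step 3: rho = 1 - 6*58 / (10*(10^2 - 1)) = 1 - 348/990 = 0.648485.
Step 4: Under H0, t = rho * sqrt((n-2)/(1-rho^2)) = 2.4095 ~ t(8).
Step 5: Two-sided p-value from the t-distribution with 8 df = 0.042540.
Step 6: alpha = 0.1. reject H0.

rho = 0.6485, p = 0.042540, reject H0 at alpha = 0.1.


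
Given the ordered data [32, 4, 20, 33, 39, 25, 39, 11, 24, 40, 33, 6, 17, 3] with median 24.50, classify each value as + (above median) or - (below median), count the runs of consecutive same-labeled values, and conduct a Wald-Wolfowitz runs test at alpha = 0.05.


Step 1: Compute median = 24.50; label A = above, B = below.
Labels in order: ABBAAAABBAABBB  (n_A = 7, n_B = 7)
Step 2: Count runs R = 6.
Step 3: Under H0 (random ordering), E[R] = 2*n_A*n_B/(n_A+n_B) + 1 = 2*7*7/14 + 1 = 8.0000.
        Var[R] = 2*n_A*n_B*(2*n_A*n_B - n_A - n_B) / ((n_A+n_B)^2 * (n_A+n_B-1)) = 8232/2548 = 3.2308.
        SD[R] = 1.7974.
Step 4: Continuity-corrected z = (R + 0.5 - E[R]) / SD[R] = (6 + 0.5 - 8.0000) / 1.7974 = -0.8345.
Step 5: Two-sided p-value via normal approximation = 2*(1 - Phi(|z|)) = 0.403986.
Step 6: alpha = 0.05. fail to reject H0.

R = 6, z = -0.8345, p = 0.403986, fail to reject H0.


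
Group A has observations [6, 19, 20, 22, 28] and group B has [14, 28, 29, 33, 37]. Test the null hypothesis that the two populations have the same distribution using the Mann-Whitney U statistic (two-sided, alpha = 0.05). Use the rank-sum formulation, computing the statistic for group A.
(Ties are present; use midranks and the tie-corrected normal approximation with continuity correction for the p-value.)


Step 1: Combine and sort all 10 observations; assign midranks.
sorted (value, group): (6,X), (14,Y), (19,X), (20,X), (22,X), (28,X), (28,Y), (29,Y), (33,Y), (37,Y)
ranks: 6->1, 14->2, 19->3, 20->4, 22->5, 28->6.5, 28->6.5, 29->8, 33->9, 37->10
Step 2: Rank sum for X: R1 = 1 + 3 + 4 + 5 + 6.5 = 19.5.
Step 3: U_X = R1 - n1(n1+1)/2 = 19.5 - 5*6/2 = 19.5 - 15 = 4.5.
       U_Y = n1*n2 - U_X = 25 - 4.5 = 20.5.
Step 4: Ties are present, so use the tie-corrected normal approximation (with continuity correction) for the p-value.
Step 5: p-value = 0.116074; compare to alpha = 0.05. fail to reject H0.

U_X = 4.5, p = 0.116074, fail to reject H0 at alpha = 0.05.


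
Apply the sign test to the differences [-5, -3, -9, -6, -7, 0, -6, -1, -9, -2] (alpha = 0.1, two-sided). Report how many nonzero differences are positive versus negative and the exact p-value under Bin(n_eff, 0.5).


Step 1: Discard zero differences. Original n = 10; n_eff = number of nonzero differences = 9.
Nonzero differences (with sign): -5, -3, -9, -6, -7, -6, -1, -9, -2
Step 2: Count signs: positive = 0, negative = 9.
Step 3: Under H0: P(positive) = 0.5, so the number of positives S ~ Bin(9, 0.5).
Step 4: Two-sided exact p-value = sum of Bin(9,0.5) probabilities at or below the observed probability = 0.003906.
Step 5: alpha = 0.1. reject H0.

n_eff = 9, pos = 0, neg = 9, p = 0.003906, reject H0.


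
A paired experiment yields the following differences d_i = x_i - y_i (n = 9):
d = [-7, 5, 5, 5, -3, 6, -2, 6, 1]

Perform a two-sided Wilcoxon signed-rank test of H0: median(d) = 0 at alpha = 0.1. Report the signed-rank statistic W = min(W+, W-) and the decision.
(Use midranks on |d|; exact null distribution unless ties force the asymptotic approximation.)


Step 1: Drop any zero differences (none here) and take |d_i|.
|d| = [7, 5, 5, 5, 3, 6, 2, 6, 1]
Step 2: Midrank |d_i| (ties get averaged ranks).
ranks: |7|->9, |5|->5, |5|->5, |5|->5, |3|->3, |6|->7.5, |2|->2, |6|->7.5, |1|->1
Step 3: Attach original signs; sum ranks with positive sign and with negative sign.
W+ = 5 + 5 + 5 + 7.5 + 7.5 + 1 = 31
W- = 9 + 3 + 2 = 14
(Check: W+ + W- = 45 should equal n(n+1)/2 = 45.)
Step 4: Test statistic W = min(W+, W-) = 14.
Step 5: Ties in |d|, so use the tie-corrected normal approximation.
        E[W] = n(n+1)/4 = 9*10/4 = 22.5.
        Tie groups: |d|=5 (t=3), |d|=6 (t=2); sum(t^3 - t) = 30.
        Var[W] = n(n+1)(2n+1)/24 - sum(t^3-t)/48 = 1710/24 - 30/48 = 70.625.
        z = (W - E[W]) / sqrt(Var[W]) = (14 - 22.5) / 8.4039 = -1.0114.
        Two-sided p = 2*Phi(z) = 0.311806.
Step 6: alpha = 0.1. fail to reject H0.

W+ = 31, W- = 14, W = min = 14, p = 0.311806, fail to reject H0.


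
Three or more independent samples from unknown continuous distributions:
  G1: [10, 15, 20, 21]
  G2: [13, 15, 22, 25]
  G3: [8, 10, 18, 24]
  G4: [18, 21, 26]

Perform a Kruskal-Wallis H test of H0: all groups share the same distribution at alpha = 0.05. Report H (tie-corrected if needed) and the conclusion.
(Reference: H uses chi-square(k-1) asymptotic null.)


Step 1: Combine all N = 15 observations and assign midranks.
sorted (value, group, rank): (8,G3,1), (10,G1,2.5), (10,G3,2.5), (13,G2,4), (15,G1,5.5), (15,G2,5.5), (18,G3,7.5), (18,G4,7.5), (20,G1,9), (21,G1,10.5), (21,G4,10.5), (22,G2,12), (24,G3,13), (25,G2,14), (26,G4,15)
Step 2: Sum ranks within each group.
R_1 = 27.5 (n_1 = 4)
R_2 = 35.5 (n_2 = 4)
R_3 = 24 (n_3 = 4)
R_4 = 33 (n_4 = 3)
Step 3: H = 12/(N(N+1)) * sum(R_i^2/n_i) - 3(N+1)
     = 12/(15*16) * (27.5^2/4 + 35.5^2/4 + 24^2/4 + 33^2/3) - 3*16
     = 0.050000 * 1011.12 - 48
     = 2.556250.
Step 4: Ties present; correction factor C = 1 - 24/(15^3 - 15) = 0.992857. Corrected H = 2.556250 / 0.992857 = 2.574640.
Step 5: Under H0, H ~ chi^2(3); p-value = 0.461953.
Step 6: alpha = 0.05. fail to reject H0.

H = 2.5746, df = 3, p = 0.461953, fail to reject H0.
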